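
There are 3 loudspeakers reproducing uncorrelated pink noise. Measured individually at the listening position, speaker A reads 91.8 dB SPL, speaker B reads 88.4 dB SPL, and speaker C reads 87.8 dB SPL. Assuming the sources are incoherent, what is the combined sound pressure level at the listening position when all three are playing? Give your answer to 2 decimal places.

94.48 dB SPL

Uncorrelated sources add in intensity (power), not in dB.
L_total = 10·log₁₀(10^(91.8/10) + 10^(88.4/10) + 10^(87.8/10)) = 10·log₁₀(2808000000) = 94.48 dB SPL.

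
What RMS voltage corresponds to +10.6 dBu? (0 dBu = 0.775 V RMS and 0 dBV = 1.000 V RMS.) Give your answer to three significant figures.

V = 0.775 V × 10^(+10.6/20).
= 0.775 × 3.388 = 2.63 V.

2.63 V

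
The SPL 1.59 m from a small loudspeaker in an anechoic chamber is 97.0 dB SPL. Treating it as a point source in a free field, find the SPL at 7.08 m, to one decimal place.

Free-field point source: level drops by 20·log₁₀ of the distance ratio.
ΔL = −20·log₁₀(7.08/1.59) = -12.97 dB, so L₂ = 97.0 + (-12.97) = 84.0 dB SPL.

84.0 dB SPL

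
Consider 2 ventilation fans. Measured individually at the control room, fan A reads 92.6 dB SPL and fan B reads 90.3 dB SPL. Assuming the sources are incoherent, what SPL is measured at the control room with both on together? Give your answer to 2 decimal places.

94.61 dB SPL

Add the sources as powers (linear), then convert back to dB:
L_total = 10·log₁₀(10^(92.6/10) + 10^(90.3/10)) = 10·log₁₀(2891000000) = 94.61 dB SPL.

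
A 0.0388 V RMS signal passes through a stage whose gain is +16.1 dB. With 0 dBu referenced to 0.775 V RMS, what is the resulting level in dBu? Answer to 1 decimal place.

Input level: 20·log₁₀(0.0388/0.775) = -26.01 dBu.
Output: -26.01 + 16.1 = -9.9 dBu.

-9.9 dBu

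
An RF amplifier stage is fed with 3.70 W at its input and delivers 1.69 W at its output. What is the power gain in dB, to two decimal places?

Power is a power quantity, so gain = 10·log₁₀(P_out/P_in).
10·log₁₀(1.69/3.70) = 10·log₁₀(0.4568) = -3.40 dB.

-3.40 dB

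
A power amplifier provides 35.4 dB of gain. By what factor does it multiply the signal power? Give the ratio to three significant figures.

3470

Power ratio = 10^(dB/10).
10^(35.4/10) = 10^(3.540) = 3470.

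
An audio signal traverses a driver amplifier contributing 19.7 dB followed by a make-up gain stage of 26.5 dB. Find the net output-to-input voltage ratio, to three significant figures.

204

Net gain = 19.7 + 26.5 = 46.2 dB.
Voltage ratio = 10^(46.2/20) = 204.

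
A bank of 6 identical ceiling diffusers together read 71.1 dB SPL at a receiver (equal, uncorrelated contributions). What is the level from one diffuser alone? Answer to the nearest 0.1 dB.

6 equal incoherent sources add 10·log₁₀(6) = 7.78 dB over one source.
L_one = 71.1 − 7.78 = 63.3 dB SPL.

63.3 dB SPL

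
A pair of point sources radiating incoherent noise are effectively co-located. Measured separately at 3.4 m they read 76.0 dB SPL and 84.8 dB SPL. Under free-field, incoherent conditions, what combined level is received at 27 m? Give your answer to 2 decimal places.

67.34 dB SPL

Combined at 3.4 m: 10·log₁₀(10^(76.0/10)+10^(84.8/10)) = 85.338 dB SPL.
Then apply −20·log₁₀(27/3.4) = -17.998 dB → 67.34 dB SPL.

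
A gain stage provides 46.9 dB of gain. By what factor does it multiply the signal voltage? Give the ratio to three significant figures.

221

Voltage ratio = 10^(dB/20).
10^(46.9/20) = 10^(2.345) = 221.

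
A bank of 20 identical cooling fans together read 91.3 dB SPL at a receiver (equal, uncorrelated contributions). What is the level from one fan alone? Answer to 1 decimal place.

78.3 dB SPL

20 equal incoherent sources add 10·log₁₀(20) = 13.01 dB over one source.
L_one = 91.3 − 13.01 = 78.3 dB SPL.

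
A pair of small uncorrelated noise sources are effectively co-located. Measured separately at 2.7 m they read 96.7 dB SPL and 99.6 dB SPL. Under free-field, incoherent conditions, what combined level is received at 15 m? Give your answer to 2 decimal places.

86.50 dB SPL

Combined at 2.7 m: 10·log₁₀(10^(96.7/10)+10^(99.6/10)) = 101.398 dB SPL.
Then apply −20·log₁₀(15/2.7) = -14.895 dB → 86.50 dB SPL.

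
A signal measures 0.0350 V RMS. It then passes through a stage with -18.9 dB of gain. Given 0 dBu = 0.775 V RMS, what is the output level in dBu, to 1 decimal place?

-45.8 dBu

Input level: 20·log₁₀(0.0350/0.775) = -26.90 dBu.
Output: -26.90 − 18.9 = -45.8 dBu.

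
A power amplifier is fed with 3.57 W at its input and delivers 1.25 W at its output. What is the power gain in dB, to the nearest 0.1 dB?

For a power ratio, dB = 10·log₁₀(P₂/P₁).
10·log₁₀(1.25/3.57) = 10·log₁₀(0.3501) = -4.6 dB.

-4.6 dB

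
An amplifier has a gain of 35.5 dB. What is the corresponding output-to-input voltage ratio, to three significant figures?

59.6

Voltage ratio = 10^(dB/20).
10^(35.5/20) = 10^(1.775) = 59.6.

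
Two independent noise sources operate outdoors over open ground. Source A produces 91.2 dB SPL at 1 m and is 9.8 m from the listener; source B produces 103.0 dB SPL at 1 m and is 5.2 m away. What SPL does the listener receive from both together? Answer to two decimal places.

At the listener: L_A = 91.2 − 20·log₁₀(9.8) = 71.375 dB; L_B = 103.0 − 20·log₁₀(5.2) = 88.680 dB.
Combined: 10·log₁₀(10^(71.375/10)+10^(88.680/10)) = 88.76 dB SPL.

88.76 dB SPL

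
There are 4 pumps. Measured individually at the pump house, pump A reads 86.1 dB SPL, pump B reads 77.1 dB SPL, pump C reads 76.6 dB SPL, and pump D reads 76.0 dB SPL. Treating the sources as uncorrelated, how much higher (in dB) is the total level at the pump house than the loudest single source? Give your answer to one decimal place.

Add the sources as powers (linear), then convert back to dB:
L_total = 10·log₁₀(10^(86.1/10) + 10^(77.1/10) + 10^(76.6/10) + 10^(76.0/10)) = 87.36 dB SPL.
Excess over the loudest (86.1 dB): 87.36 − 86.1 = 1.3 dB.

1.3 dB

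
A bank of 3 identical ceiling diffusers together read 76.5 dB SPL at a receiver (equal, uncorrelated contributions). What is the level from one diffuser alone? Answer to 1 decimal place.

71.7 dB SPL

3 equal incoherent sources add 10·log₁₀(3) = 4.77 dB over one source.
L_one = 76.5 − 4.77 = 71.7 dB SPL.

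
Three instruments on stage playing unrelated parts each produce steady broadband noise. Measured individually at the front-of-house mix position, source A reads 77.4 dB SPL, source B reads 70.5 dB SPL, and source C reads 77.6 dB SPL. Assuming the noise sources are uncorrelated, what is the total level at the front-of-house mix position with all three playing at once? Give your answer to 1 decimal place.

Add the sources as powers (linear), then convert back to dB:
L_total = 10·log₁₀(10^(77.4/10) + 10^(70.5/10) + 10^(77.6/10)) = 10·log₁₀(123700000) = 80.9 dB SPL.

80.9 dB SPL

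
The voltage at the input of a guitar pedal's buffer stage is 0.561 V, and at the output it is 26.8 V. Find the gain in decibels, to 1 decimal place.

For a voltage ratio, dB = 20·log₁₀(V₂/V₁).
20·log₁₀(26.8/0.561) = 20·log₁₀(47.77) = 33.6 dB.

33.6 dB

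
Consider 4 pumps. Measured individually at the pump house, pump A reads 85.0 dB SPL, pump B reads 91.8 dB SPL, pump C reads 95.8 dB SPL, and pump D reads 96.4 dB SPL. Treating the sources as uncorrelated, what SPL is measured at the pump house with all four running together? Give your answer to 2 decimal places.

Uncorrelated sources add in intensity (power), not in dB.
L_total = 10·log₁₀(10^(85.0/10) + 10^(91.8/10) + 10^(95.8/10) + 10^(96.4/10)) = 10·log₁₀(9997000000) = 100.00 dB SPL.

100.00 dB SPL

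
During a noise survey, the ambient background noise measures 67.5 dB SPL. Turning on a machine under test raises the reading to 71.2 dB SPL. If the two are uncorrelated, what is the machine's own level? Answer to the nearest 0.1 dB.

68.8 dB SPL

Background correction is a power subtraction:
L_src = 10·log₁₀(10^(71.2/10) − 10^(67.5/10)) = 10·log₁₀(7559000) = 68.8 dB SPL.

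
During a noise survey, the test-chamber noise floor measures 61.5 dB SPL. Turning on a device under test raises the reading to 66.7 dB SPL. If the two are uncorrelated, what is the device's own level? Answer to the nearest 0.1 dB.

65.1 dB SPL

Remove the background by subtracting linear intensities:
L_src = 10·log₁₀(10^(66.7/10) − 10^(61.5/10)) = 10·log₁₀(3265000) = 65.1 dB SPL.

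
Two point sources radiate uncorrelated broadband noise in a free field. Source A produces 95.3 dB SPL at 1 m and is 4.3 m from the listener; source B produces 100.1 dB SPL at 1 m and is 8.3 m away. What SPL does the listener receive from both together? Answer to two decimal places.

At the listener: L_A = 95.3 − 20·log₁₀(4.3) = 82.631 dB; L_B = 100.1 − 20·log₁₀(8.3) = 81.718 dB.
Combined: 10·log₁₀(10^(82.631/10)+10^(81.718/10)) = 85.21 dB SPL.

85.21 dB SPL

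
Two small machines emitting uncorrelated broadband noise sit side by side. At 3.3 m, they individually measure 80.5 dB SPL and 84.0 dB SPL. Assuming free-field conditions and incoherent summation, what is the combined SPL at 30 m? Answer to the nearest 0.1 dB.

Combined at 3.3 m: 10·log₁₀(10^(80.5/10)+10^(84.0/10)) = 85.60 dB SPL.
Then apply −20·log₁₀(30/3.3) = -19.17 dB → 66.4 dB SPL.

66.4 dB SPL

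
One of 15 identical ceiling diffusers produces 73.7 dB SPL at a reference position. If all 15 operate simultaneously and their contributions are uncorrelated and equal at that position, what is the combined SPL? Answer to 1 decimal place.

85.5 dB SPL

15 equal incoherent sources raise the level by 10·log₁₀(15) = 11.76 dB.
L_total = 73.7 + 11.76 = 85.5 dB SPL.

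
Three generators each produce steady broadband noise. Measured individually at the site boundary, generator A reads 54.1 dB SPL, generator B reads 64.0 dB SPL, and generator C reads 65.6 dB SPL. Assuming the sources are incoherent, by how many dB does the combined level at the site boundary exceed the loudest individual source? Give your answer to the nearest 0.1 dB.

Uncorrelated sources add in intensity (power), not in dB.
L_total = 10·log₁₀(10^(54.1/10) + 10^(64.0/10) + 10^(65.6/10)) = 68.06 dB SPL.
Excess over the loudest (65.6 dB): 68.06 − 65.6 = 2.5 dB.

2.5 dB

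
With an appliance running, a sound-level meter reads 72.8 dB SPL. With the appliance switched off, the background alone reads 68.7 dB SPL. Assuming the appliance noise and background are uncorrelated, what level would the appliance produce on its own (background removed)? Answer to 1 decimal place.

Remove the background by subtracting linear intensities:
L_src = 10·log₁₀(10^(72.8/10) − 10^(68.7/10)) = 10·log₁₀(11640000) = 70.7 dB SPL.

70.7 dB SPL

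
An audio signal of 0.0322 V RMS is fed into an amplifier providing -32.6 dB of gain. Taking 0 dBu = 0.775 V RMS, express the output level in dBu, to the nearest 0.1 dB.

Input level: 20·log₁₀(0.0322/0.775) = -27.63 dBu.
Output: -27.63 − 32.6 = -60.2 dBu.

-60.2 dBu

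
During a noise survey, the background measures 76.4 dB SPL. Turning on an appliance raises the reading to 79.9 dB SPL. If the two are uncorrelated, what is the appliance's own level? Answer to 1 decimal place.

Remove the background by subtracting linear intensities:
L_src = 10·log₁₀(10^(79.9/10) − 10^(76.4/10)) = 10·log₁₀(54070000) = 77.3 dB SPL.

77.3 dB SPL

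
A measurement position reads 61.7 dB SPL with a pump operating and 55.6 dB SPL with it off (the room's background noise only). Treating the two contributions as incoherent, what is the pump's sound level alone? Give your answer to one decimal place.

Background correction is a power subtraction:
L_src = 10·log₁₀(10^(61.7/10) − 10^(55.6/10)) = 10·log₁₀(1116000) = 60.5 dB SPL.

60.5 dB SPL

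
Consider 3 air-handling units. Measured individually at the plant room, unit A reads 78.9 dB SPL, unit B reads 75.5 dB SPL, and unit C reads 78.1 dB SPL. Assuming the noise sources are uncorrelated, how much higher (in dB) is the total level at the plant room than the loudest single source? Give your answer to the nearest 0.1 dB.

3.6 dB

Add the sources as powers (linear), then convert back to dB:
L_total = 10·log₁₀(10^(78.9/10) + 10^(75.5/10) + 10^(78.1/10)) = 82.50 dB SPL.
Excess over the loudest (78.9 dB): 82.50 − 78.9 = 3.6 dB.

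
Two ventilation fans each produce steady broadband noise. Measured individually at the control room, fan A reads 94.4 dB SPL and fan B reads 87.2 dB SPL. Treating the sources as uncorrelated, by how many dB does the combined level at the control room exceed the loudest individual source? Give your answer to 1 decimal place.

0.8 dB

Uncorrelated sources add in intensity (power), not in dB.
L_total = 10·log₁₀(10^(94.4/10) + 10^(87.2/10)) = 95.16 dB SPL.
Excess over the loudest (94.4 dB): 95.16 − 94.4 = 0.8 dB.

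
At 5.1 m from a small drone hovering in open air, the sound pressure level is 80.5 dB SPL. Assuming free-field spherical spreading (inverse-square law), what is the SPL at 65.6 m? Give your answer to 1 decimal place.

Inverse-square spreading gives ΔL = −20·log₁₀(d₂/d₁).
ΔL = −20·log₁₀(65.6/5.1) = -22.19 dB, so L₂ = 80.5 + (-22.19) = 58.3 dB SPL.

58.3 dB SPL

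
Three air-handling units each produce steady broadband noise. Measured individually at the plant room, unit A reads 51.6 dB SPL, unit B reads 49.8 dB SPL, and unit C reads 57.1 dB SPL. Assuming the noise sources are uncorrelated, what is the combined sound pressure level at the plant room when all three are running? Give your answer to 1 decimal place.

58.8 dB SPL

Add the sources as powers (linear), then convert back to dB:
L_total = 10·log₁₀(10^(51.6/10) + 10^(49.8/10) + 10^(57.1/10)) = 10·log₁₀(752900) = 58.8 dB SPL.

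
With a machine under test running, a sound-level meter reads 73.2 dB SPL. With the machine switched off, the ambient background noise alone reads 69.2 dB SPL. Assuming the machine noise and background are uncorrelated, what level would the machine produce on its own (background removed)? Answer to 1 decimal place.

Subtract intensities: L_src = 10·log₁₀(10^(L_total/10) − 10^(L_bg/10)).
L_src = 10·log₁₀(10^(73.2/10) − 10^(69.2/10)) = 10·log₁₀(12580000) = 71.0 dB SPL.

71.0 dB SPL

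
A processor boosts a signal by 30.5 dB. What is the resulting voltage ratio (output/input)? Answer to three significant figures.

33.5

Voltage ratio = 10^(dB/20).
10^(30.5/20) = 10^(1.525) = 33.5.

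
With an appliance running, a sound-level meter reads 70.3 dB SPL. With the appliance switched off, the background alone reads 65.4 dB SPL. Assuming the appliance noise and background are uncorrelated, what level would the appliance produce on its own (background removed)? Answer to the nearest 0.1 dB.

68.6 dB SPL

Subtract intensities: L_src = 10·log₁₀(10^(L_total/10) − 10^(L_bg/10)).
L_src = 10·log₁₀(10^(70.3/10) − 10^(65.4/10)) = 10·log₁₀(7248000) = 68.6 dB SPL.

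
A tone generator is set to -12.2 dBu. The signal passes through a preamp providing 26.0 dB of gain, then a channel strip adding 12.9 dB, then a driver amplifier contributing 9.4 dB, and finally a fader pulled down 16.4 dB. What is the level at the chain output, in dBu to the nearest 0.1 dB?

In dB, series stages simply add:
-12.2 + 26.0 + 12.9 + 9.4 − 16.4 = +19.7 dBu.

+19.7 dBu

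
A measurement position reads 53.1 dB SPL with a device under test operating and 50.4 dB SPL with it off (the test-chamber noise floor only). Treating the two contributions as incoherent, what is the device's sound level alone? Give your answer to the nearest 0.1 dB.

Subtract intensities: L_src = 10·log₁₀(10^(L_total/10) − 10^(L_bg/10)).
L_src = 10·log₁₀(10^(53.1/10) − 10^(50.4/10)) = 10·log₁₀(94530) = 49.8 dB SPL.

49.8 dB SPL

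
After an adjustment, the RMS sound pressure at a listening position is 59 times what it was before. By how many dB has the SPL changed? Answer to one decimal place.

35.4 dB

Sound pressure is an amplitude quantity: ΔL = 20·log₁₀(p₂/p₁).
20·log₁₀(59) = 35.4 dB.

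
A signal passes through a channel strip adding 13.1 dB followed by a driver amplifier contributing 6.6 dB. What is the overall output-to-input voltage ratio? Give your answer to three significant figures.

Net gain = 13.1 + 6.6 = 19.7 dB.
Voltage ratio = 10^(19.7/20) = 9.66.

9.66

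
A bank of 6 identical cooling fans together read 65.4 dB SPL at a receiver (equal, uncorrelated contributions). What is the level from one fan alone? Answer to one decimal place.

6 equal incoherent sources add 10·log₁₀(6) = 7.78 dB over one source.
L_one = 65.4 − 7.78 = 57.6 dB SPL.

57.6 dB SPL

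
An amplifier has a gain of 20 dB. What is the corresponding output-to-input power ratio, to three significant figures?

100

Power ratio = 10^(dB/10).
10^(20/10) = 10^(2.000) = 100.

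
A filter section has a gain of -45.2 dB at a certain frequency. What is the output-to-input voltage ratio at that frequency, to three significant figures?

0.00550

Voltage ratio = 10^(dB/20).
10^(-45.2/20) = 10^(-2.260) = 0.00550.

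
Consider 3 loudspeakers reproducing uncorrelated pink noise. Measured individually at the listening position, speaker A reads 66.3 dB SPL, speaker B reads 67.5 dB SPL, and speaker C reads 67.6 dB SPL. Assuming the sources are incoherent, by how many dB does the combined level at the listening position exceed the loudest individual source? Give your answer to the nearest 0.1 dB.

4.3 dB

Uncorrelated sources add in intensity (power), not in dB.
L_total = 10·log₁₀(10^(66.3/10) + 10^(67.5/10) + 10^(67.6/10)) = 71.94 dB SPL.
Excess over the loudest (67.6 dB): 71.94 − 67.6 = 4.3 dB.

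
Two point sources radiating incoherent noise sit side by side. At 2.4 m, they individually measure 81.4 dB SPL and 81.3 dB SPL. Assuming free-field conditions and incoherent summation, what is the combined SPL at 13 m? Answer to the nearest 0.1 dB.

69.7 dB SPL

Combined at 2.4 m: 10·log₁₀(10^(81.4/10)+10^(81.3/10)) = 84.36 dB SPL.
Then apply −20·log₁₀(13/2.4) = -14.67 dB → 69.7 dB SPL.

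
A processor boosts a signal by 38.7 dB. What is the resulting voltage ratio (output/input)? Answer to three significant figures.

86.1

Voltage ratio = 10^(dB/20).
10^(38.7/20) = 10^(1.935) = 86.1.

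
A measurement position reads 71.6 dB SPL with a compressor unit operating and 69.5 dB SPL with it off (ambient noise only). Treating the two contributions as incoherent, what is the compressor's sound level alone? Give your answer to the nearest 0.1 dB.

Subtract intensities: L_src = 10·log₁₀(10^(L_total/10) − 10^(L_bg/10)).
L_src = 10·log₁₀(10^(71.6/10) − 10^(69.5/10)) = 10·log₁₀(5542000) = 67.4 dB SPL.

67.4 dB SPL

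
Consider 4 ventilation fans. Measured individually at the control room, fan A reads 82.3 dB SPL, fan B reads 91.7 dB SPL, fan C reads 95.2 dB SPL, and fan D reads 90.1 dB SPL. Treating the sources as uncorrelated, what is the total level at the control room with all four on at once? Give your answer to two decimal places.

97.77 dB SPL

Incoherent sources sum as intensities:
L_total = 10·log₁₀(10^(82.3/10) + 10^(91.7/10) + 10^(95.2/10) + 10^(90.1/10)) = 10·log₁₀(5984000000) = 97.77 dB SPL.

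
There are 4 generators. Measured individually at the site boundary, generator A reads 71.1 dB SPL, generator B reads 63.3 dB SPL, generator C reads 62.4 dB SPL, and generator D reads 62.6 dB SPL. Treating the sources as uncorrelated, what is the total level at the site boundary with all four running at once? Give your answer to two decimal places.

72.69 dB SPL

Uncorrelated sources add in intensity (power), not in dB.
L_total = 10·log₁₀(10^(71.1/10) + 10^(63.3/10) + 10^(62.4/10) + 10^(62.6/10)) = 10·log₁₀(18580000) = 72.69 dB SPL.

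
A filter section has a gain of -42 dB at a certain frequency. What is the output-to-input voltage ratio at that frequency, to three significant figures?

0.00794

Voltage ratio = 10^(dB/20).
10^(-42/20) = 10^(-2.100) = 0.00794.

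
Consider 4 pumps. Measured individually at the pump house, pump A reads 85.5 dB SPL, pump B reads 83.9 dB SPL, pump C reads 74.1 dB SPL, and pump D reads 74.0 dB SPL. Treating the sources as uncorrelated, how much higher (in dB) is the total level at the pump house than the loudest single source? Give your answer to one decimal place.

2.6 dB

Uncorrelated sources add in intensity (power), not in dB.
L_total = 10·log₁₀(10^(85.5/10) + 10^(83.9/10) + 10^(74.1/10) + 10^(74.0/10)) = 88.14 dB SPL.
Excess over the loudest (85.5 dB): 88.14 − 85.5 = 2.6 dB.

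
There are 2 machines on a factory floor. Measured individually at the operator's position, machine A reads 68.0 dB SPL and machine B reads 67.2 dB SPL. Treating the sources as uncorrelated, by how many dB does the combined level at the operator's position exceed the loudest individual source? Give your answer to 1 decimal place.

Add the sources as powers (linear), then convert back to dB:
L_total = 10·log₁₀(10^(68.0/10) + 10^(67.2/10)) = 70.63 dB SPL.
Excess over the loudest (68.0 dB): 70.63 − 68.0 = 2.6 dB.

2.6 dB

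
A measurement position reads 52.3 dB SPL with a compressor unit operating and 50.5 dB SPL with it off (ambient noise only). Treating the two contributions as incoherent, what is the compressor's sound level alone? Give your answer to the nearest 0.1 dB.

Background correction is a power subtraction:
L_src = 10·log₁₀(10^(52.3/10) − 10^(50.5/10)) = 10·log₁₀(57620) = 47.6 dB SPL.

47.6 dB SPL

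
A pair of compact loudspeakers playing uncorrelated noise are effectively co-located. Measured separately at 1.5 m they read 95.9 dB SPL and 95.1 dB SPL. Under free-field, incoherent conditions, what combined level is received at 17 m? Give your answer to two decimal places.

77.44 dB SPL

Combined at 1.5 m: 10·log₁₀(10^(95.9/10)+10^(95.1/10)) = 98.529 dB SPL.
Then apply −20·log₁₀(17/1.5) = -21.087 dB → 77.44 dB SPL.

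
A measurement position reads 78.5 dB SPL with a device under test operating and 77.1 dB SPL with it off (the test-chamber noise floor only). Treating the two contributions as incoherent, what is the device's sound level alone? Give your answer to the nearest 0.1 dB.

72.9 dB SPL

Subtract intensities: L_src = 10·log₁₀(10^(L_total/10) − 10^(L_bg/10)).
L_src = 10·log₁₀(10^(78.5/10) − 10^(77.1/10)) = 10·log₁₀(19510000) = 72.9 dB SPL.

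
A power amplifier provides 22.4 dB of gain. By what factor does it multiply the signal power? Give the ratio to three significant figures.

174

Power ratio = 10^(dB/10).
10^(22.4/10) = 10^(2.240) = 174.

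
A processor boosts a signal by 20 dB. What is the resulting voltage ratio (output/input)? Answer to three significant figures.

10.0

Voltage ratio = 10^(dB/20).
10^(20/20) = 10^(1.000) = 10.0.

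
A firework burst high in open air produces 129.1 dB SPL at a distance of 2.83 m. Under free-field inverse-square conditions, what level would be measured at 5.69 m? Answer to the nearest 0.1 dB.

For a point source in a free field, ΔL = −20·log₁₀(d₂/d₁).
ΔL = −20·log₁₀(5.69/2.83) = -6.07 dB, so L₂ = 129.1 + (-6.07) = 123.0 dB SPL.

123.0 dB SPL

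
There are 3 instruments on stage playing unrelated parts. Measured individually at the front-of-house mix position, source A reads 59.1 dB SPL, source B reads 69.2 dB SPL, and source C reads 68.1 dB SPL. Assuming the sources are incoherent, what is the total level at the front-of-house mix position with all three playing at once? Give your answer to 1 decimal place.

71.9 dB SPL

Uncorrelated sources add in intensity (power), not in dB.
L_total = 10·log₁₀(10^(59.1/10) + 10^(69.2/10) + 10^(68.1/10)) = 10·log₁₀(15590000) = 71.9 dB SPL.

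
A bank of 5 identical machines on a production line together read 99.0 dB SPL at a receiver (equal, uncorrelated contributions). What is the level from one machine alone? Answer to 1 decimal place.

92.0 dB SPL

5 equal incoherent sources add 10·log₁₀(5) = 6.99 dB over one source.
L_one = 99.0 − 6.99 = 92.0 dB SPL.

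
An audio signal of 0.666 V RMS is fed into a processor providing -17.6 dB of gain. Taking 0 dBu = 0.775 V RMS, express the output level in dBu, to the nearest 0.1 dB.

-18.9 dBu

Input level: 20·log₁₀(0.666/0.775) = -1.32 dBu.
Output: -1.32 − 17.6 = -18.9 dBu.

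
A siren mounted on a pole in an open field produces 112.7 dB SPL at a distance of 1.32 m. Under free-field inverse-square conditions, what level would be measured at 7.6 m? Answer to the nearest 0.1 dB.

Inverse-square spreading gives ΔL = −20·log₁₀(d₂/d₁).
ΔL = −20·log₁₀(7.6/1.32) = -15.20 dB, so L₂ = 112.7 + (-15.20) = 97.5 dB SPL.

97.5 dB SPL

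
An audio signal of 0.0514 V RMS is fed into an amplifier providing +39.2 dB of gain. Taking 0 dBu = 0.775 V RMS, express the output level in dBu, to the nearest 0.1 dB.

+15.6 dBu

Input level: 20·log₁₀(0.0514/0.775) = -23.57 dBu.
Output: -23.57 + 39.2 = +15.6 dBu.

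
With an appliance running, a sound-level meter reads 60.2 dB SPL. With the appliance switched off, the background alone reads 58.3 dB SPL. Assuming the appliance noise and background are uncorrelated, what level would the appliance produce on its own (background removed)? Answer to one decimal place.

55.7 dB SPL

Subtract intensities: L_src = 10·log₁₀(10^(L_total/10) − 10^(L_bg/10)).
L_src = 10·log₁₀(10^(60.2/10) − 10^(58.3/10)) = 10·log₁₀(371000) = 55.7 dB SPL.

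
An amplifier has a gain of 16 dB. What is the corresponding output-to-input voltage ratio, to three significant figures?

Voltage ratio = 10^(dB/20).
10^(16/20) = 10^(0.8000) = 6.31.

6.31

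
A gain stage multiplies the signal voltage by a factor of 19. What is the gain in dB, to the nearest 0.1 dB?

Voltage ratio → dB uses the 20·log₁₀ form:
20·log₁₀(19) = 25.6 dB.

25.6 dB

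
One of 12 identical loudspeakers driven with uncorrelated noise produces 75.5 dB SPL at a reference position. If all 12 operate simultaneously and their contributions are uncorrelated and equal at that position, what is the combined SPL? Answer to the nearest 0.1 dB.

12 equal incoherent sources raise the level by 10·log₁₀(12) = 10.79 dB.
L_total = 75.5 + 10.79 = 86.3 dB SPL.

86.3 dB SPL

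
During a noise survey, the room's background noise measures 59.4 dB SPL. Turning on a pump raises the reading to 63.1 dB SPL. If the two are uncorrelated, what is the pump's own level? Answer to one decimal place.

Subtract intensities: L_src = 10·log₁₀(10^(L_total/10) − 10^(L_bg/10)).
L_src = 10·log₁₀(10^(63.1/10) − 10^(59.4/10)) = 10·log₁₀(1171000) = 60.7 dB SPL.

60.7 dB SPL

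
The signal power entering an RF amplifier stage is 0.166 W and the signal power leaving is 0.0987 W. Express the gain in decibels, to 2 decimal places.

-2.26 dB

For a power ratio, dB = 10·log₁₀(P₂/P₁).
10·log₁₀(0.0987/0.166) = 10·log₁₀(0.5946) = -2.26 dB.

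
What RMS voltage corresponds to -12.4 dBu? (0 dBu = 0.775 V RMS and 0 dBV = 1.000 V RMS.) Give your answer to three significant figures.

V = 0.775 V × 10^(-12.4/20).
= 0.775 × 0.2399 = 0.186 V.

0.186 V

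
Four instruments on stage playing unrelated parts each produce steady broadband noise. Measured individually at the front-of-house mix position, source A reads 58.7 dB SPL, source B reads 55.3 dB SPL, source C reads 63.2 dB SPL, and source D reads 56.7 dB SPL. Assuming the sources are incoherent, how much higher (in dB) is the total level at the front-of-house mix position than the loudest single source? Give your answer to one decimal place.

2.4 dB

Incoherent sources sum as intensities:
L_total = 10·log₁₀(10^(58.7/10) + 10^(55.3/10) + 10^(63.2/10) + 10^(56.7/10)) = 65.61 dB SPL.
Excess over the loudest (63.2 dB): 65.61 − 63.2 = 2.4 dB.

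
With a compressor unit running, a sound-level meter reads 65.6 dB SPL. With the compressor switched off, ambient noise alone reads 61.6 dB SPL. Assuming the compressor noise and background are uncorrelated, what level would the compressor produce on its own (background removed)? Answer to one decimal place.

Remove the background by subtracting linear intensities:
L_src = 10·log₁₀(10^(65.6/10) − 10^(61.6/10)) = 10·log₁₀(2185000) = 63.4 dB SPL.

63.4 dB SPL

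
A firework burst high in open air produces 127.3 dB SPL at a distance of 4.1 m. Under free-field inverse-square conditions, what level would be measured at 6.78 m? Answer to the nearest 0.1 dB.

Inverse-square spreading gives ΔL = −20·log₁₀(d₂/d₁).
ΔL = −20·log₁₀(6.78/4.1) = -4.37 dB, so L₂ = 127.3 + (-4.37) = 122.9 dB SPL.

122.9 dB SPL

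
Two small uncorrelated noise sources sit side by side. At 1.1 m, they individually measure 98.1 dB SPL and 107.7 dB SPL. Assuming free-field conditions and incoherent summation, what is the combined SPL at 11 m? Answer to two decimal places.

Combined at 1.1 m: 10·log₁₀(10^(98.1/10)+10^(107.7/10)) = 108.152 dB SPL.
Then apply −20·log₁₀(11/1.1) = -20.000 dB → 88.15 dB SPL.

88.15 dB SPL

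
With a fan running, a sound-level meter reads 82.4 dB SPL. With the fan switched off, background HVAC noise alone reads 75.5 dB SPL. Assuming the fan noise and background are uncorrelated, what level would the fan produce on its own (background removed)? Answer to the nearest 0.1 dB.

81.4 dB SPL

Background correction is a power subtraction:
L_src = 10·log₁₀(10^(82.4/10) − 10^(75.5/10)) = 10·log₁₀(138300000) = 81.4 dB SPL.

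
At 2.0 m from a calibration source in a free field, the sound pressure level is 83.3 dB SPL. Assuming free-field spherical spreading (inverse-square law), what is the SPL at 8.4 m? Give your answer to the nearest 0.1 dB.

70.8 dB SPL

Inverse-square spreading gives ΔL = −20·log₁₀(d₂/d₁).
ΔL = −20·log₁₀(8.4/2.0) = -12.46 dB, so L₂ = 83.3 + (-12.46) = 70.8 dB SPL.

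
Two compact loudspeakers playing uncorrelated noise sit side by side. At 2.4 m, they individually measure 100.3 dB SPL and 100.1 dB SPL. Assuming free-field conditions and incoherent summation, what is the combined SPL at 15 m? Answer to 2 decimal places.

87.29 dB SPL

Combined at 2.4 m: 10·log₁₀(10^(100.3/10)+10^(100.1/10)) = 103.211 dB SPL.
Then apply −20·log₁₀(15/2.4) = -15.918 dB → 87.29 dB SPL.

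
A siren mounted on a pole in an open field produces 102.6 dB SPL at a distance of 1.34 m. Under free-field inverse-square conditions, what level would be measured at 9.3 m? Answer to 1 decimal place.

85.8 dB SPL

Free-field point source: level drops by 20·log₁₀ of the distance ratio.
ΔL = −20·log₁₀(9.3/1.34) = -16.83 dB, so L₂ = 102.6 + (-16.83) = 85.8 dB SPL.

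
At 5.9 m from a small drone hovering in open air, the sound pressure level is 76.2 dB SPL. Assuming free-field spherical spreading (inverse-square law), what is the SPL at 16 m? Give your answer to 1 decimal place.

67.5 dB SPL

For a point source in a free field, ΔL = −20·log₁₀(d₂/d₁).
ΔL = −20·log₁₀(16/5.9) = -8.67 dB, so L₂ = 76.2 + (-8.67) = 67.5 dB SPL.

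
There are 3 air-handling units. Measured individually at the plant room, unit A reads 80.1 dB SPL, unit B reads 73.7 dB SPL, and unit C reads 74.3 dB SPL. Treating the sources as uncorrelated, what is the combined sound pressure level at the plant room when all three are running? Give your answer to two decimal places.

Uncorrelated sources add in intensity (power), not in dB.
L_total = 10·log₁₀(10^(80.1/10) + 10^(73.7/10) + 10^(74.3/10)) = 10·log₁₀(152700000) = 81.84 dB SPL.

81.84 dB SPL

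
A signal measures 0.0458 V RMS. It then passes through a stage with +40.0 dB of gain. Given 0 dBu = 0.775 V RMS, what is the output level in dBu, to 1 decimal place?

+15.4 dBu

Input level: 20·log₁₀(0.0458/0.775) = -24.57 dBu.
Output: -24.57 + 40.0 = +15.4 dBu.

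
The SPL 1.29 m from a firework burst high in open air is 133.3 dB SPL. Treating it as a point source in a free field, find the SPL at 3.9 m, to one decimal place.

Free-field point source: level drops by 20·log₁₀ of the distance ratio.
ΔL = −20·log₁₀(3.9/1.29) = -9.61 dB, so L₂ = 133.3 + (-9.61) = 123.7 dB SPL.

123.7 dB SPL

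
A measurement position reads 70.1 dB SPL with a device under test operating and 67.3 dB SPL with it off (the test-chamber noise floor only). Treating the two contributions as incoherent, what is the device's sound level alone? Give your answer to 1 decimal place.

Background correction is a power subtraction:
L_src = 10·log₁₀(10^(70.1/10) − 10^(67.3/10)) = 10·log₁₀(4863000) = 66.9 dB SPL.

66.9 dB SPL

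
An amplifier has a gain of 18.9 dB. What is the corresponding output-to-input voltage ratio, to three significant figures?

8.81

Voltage ratio = 10^(dB/20).
10^(18.9/20) = 10^(0.9450) = 8.81.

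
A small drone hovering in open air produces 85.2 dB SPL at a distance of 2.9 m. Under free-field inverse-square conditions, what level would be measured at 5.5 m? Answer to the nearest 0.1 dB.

79.6 dB SPL

Inverse-square spreading gives ΔL = −20·log₁₀(d₂/d₁).
ΔL = −20·log₁₀(5.5/2.9) = -5.56 dB, so L₂ = 85.2 + (-5.56) = 79.6 dB SPL.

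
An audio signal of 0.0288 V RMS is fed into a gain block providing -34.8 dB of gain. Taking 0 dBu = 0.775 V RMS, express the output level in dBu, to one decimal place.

Input level: 20·log₁₀(0.0288/0.775) = -28.60 dBu.
Output: -28.60 − 34.8 = -63.4 dBu.

-63.4 dBu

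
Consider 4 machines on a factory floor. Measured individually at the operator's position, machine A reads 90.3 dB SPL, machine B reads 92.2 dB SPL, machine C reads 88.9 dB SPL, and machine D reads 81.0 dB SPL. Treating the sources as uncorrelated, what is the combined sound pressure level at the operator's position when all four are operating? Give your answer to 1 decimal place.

Incoherent sources sum as intensities:
L_total = 10·log₁₀(10^(90.3/10) + 10^(92.2/10) + 10^(88.9/10) + 10^(81.0/10)) = 10·log₁₀(3633000000) = 95.6 dB SPL.

95.6 dB SPL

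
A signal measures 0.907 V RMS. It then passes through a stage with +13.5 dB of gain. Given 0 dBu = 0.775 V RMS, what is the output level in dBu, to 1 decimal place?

+14.9 dBu

Input level: 20·log₁₀(0.907/0.775) = 1.37 dBu.
Output: 1.37 + 13.5 = +14.9 dBu.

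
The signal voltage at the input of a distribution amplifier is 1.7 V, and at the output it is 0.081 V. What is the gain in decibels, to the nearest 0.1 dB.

Voltage is an amplitude quantity, so gain = 20·log₁₀(V_out/V_in).
20·log₁₀(0.081/1.7) = 20·log₁₀(0.04765) = -26.4 dB.

-26.4 dB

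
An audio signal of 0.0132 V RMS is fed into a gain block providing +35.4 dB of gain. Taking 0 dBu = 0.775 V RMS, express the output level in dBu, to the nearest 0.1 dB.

Input level: 20·log₁₀(0.0132/0.775) = -35.37 dBu.
Output: -35.37 + 35.4 = 0.0 dBu.

0.0 dBu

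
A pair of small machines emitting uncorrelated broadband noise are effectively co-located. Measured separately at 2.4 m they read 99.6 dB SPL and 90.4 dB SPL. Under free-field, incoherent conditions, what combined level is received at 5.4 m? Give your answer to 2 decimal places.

93.05 dB SPL

Combined at 2.4 m: 10·log₁₀(10^(99.6/10)+10^(90.4/10)) = 100.093 dB SPL.
Then apply −20·log₁₀(5.4/2.4) = -7.044 dB → 93.05 dB SPL.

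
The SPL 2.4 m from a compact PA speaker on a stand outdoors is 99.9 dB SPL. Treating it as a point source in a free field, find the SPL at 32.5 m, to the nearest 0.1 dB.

77.3 dB SPL

Free-field point source: level drops by 20·log₁₀ of the distance ratio.
ΔL = −20·log₁₀(32.5/2.4) = -22.63 dB, so L₂ = 99.9 + (-22.63) = 77.3 dB SPL.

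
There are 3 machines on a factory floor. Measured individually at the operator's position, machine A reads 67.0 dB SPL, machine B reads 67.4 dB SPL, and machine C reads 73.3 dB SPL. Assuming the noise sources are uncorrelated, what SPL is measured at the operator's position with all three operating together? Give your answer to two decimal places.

75.04 dB SPL

Add the sources as powers (linear), then convert back to dB:
L_total = 10·log₁₀(10^(67.0/10) + 10^(67.4/10) + 10^(73.3/10)) = 10·log₁₀(31890000) = 75.04 dB SPL.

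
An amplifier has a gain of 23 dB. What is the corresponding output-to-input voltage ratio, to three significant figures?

14.1

Voltage ratio = 10^(dB/20).
10^(23/20) = 10^(1.150) = 14.1.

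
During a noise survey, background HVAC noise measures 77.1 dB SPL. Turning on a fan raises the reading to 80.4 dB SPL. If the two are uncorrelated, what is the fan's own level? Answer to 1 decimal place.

Remove the background by subtracting linear intensities:
L_src = 10·log₁₀(10^(80.4/10) − 10^(77.1/10)) = 10·log₁₀(58360000) = 77.7 dB SPL.

77.7 dB SPL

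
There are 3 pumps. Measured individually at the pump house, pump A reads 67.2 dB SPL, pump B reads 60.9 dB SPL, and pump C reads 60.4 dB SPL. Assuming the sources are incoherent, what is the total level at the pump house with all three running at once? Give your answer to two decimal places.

68.79 dB SPL

Add the sources as powers (linear), then convert back to dB:
L_total = 10·log₁₀(10^(67.2/10) + 10^(60.9/10) + 10^(60.4/10)) = 10·log₁₀(7575000) = 68.79 dB SPL.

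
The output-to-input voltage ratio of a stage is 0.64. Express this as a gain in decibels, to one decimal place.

-3.9 dB

For a voltage ratio, dB = 20·log₁₀(V₂/V₁).
20·log₁₀(0.64) = -3.9 dB.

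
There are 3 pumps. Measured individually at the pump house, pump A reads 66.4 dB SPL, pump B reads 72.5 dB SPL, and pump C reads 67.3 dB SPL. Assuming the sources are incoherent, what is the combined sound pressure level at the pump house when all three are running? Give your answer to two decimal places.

Incoherent sources sum as intensities:
L_total = 10·log₁₀(10^(66.4/10) + 10^(72.5/10) + 10^(67.3/10)) = 10·log₁₀(27520000) = 74.40 dB SPL.

74.40 dB SPL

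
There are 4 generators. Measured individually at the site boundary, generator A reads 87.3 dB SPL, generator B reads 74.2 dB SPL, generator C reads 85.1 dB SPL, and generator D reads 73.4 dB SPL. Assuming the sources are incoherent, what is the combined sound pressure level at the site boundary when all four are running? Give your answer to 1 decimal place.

89.6 dB SPL

Uncorrelated sources add in intensity (power), not in dB.
L_total = 10·log₁₀(10^(87.3/10) + 10^(74.2/10) + 10^(85.1/10) + 10^(73.4/10)) = 10·log₁₀(908800000) = 89.6 dB SPL.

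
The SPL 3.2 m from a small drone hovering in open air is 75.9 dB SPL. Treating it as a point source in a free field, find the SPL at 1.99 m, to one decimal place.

Free-field point source: level drops by 20·log₁₀ of the distance ratio.
ΔL = −20·log₁₀(1.99/3.2) = 4.13 dB, so L₂ = 75.9 + (4.13) = 80.0 dB SPL.

80.0 dB SPL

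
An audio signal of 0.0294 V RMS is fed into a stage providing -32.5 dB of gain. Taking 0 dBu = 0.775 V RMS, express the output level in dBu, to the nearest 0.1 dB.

Input level: 20·log₁₀(0.0294/0.775) = -28.42 dBu.
Output: -28.42 − 32.5 = -60.9 dBu.

-60.9 dBu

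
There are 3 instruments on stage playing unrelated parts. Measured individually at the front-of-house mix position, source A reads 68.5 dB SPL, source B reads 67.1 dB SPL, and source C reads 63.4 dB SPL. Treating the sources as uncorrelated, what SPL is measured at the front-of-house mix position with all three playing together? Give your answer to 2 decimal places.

71.58 dB SPL

Incoherent sources sum as intensities:
L_total = 10·log₁₀(10^(68.5/10) + 10^(67.1/10) + 10^(63.4/10)) = 10·log₁₀(14400000) = 71.58 dB SPL.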